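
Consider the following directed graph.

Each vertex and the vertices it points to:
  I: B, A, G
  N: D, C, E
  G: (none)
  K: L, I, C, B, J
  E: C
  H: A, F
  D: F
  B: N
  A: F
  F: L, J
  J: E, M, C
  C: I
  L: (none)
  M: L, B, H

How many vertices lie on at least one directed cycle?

A vertex is on a directed cycle iff it belongs to a strongly connected component of size ≥ 2 (or has a self-loop).
The vertices on cycles are {A, B, C, D, E, F, H, I, J, M, N} — 11 in total.

11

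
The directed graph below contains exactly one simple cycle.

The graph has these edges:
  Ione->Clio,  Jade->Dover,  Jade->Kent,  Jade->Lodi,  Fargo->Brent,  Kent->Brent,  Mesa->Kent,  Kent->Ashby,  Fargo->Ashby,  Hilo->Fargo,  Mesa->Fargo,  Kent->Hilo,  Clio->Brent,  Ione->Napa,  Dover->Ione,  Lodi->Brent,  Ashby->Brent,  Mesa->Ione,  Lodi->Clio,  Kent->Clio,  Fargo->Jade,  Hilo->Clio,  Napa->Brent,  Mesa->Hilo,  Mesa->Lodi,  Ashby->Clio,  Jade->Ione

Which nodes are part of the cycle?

DFS with gray/black marking from Fargo:
Fargo gray
  Ashby gray
    Clio gray
      Brent gray
      Brent black
    Clio black
    Ashby→Brent: Brent black — skip
  Ashby black
  Fargo→Brent: Brent black — skip
  Jade gray
    Ione gray
      Napa gray
        Napa→Brent: Brent black — skip
      Napa black
      Ione→Clio: Clio black — skip
    Ione black
    Kent gray
      Kent→Brent: Brent black — skip
      Kent→Clio: Clio black — skip
      Hilo gray
        Hilo→Clio: Clio black — skip
        Hilo→Fargo: Fargo is gray → back edge
Back edge closes the cycle Fargo → Jade → Kent → Hilo → Fargo; its vertices are {Hilo, Jade, Kent, Fargo}.

Hilo, Jade, Kent, Fargo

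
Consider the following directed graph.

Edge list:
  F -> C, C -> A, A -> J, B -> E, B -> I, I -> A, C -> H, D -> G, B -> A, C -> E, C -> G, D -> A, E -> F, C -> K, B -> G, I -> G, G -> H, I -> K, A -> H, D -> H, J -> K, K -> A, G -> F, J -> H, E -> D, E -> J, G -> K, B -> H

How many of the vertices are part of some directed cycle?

8

A vertex is on a directed cycle iff it belongs to a strongly connected component of size ≥ 2 (or has a self-loop).
The vertices on cycles are {A, C, D, E, F, G, J, K} — 8 in total.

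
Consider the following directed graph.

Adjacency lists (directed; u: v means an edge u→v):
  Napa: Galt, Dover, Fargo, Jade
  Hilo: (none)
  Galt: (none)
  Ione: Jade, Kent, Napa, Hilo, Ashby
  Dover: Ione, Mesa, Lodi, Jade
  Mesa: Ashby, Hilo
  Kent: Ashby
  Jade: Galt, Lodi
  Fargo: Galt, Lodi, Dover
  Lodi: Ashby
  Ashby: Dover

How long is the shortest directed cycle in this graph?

3

For each vertex v, BFS finds the shortest path from v back to v.
The shortest such closed walk is Napa → Dover → Ione → Napa, length 3.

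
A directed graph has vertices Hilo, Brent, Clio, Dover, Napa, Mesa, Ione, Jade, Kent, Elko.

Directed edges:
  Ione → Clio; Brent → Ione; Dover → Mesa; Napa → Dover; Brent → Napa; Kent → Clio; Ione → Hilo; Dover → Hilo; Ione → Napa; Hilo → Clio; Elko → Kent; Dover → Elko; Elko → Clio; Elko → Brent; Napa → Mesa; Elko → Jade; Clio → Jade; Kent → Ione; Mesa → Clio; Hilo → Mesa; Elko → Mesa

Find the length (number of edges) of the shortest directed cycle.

4

For each vertex v, BFS finds the shortest path from v back to v.
The shortest such closed walk is Napa → Dover → Elko → Brent → Napa, length 4.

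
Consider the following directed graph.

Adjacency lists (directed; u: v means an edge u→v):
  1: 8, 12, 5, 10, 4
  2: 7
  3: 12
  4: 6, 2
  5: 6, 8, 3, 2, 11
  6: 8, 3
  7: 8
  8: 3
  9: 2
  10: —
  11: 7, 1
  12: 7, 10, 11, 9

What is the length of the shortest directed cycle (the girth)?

3

For each vertex v, BFS finds the shortest path from v back to v.
The shortest such closed walk is 5 → 11 → 1 → 5, length 3.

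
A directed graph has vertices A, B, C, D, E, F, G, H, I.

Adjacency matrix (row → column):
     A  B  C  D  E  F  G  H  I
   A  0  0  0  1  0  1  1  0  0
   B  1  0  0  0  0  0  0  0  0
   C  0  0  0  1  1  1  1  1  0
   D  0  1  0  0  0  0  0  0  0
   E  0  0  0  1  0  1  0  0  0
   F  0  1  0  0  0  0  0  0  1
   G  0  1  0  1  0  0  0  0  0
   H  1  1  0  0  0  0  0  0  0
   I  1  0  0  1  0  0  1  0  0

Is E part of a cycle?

No

E lies on a cycle iff there is a path from E back to itself.
Exploring from E, it never reaches itself; equivalently, its strongly connected component is a singleton.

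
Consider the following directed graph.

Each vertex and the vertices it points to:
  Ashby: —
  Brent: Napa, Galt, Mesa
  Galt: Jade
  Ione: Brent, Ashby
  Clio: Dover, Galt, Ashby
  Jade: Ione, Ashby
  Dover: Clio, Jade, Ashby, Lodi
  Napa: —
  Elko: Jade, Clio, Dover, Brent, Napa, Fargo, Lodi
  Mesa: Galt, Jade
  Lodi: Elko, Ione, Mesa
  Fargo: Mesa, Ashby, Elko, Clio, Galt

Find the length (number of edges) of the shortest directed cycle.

2

For each vertex v, BFS finds the shortest path from v back to v.
The shortest such closed walk is Elko → Fargo → Elko, length 2.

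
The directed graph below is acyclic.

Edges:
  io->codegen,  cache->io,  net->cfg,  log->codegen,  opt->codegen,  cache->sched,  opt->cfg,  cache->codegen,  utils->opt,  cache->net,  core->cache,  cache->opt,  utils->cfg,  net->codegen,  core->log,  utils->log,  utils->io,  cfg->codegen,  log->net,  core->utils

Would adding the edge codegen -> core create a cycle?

Yes

Adding codegen→core creates a cycle iff core can already reach codegen.
Path from core: core → cache → codegen.
So core → … → codegen → core is a cycle.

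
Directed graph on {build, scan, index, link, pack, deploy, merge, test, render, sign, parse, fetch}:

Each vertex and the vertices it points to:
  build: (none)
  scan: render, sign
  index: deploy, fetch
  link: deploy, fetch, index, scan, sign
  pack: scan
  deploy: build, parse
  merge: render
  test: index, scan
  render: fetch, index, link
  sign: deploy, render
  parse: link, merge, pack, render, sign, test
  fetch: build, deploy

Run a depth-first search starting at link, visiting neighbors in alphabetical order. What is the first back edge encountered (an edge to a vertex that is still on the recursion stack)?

parse→link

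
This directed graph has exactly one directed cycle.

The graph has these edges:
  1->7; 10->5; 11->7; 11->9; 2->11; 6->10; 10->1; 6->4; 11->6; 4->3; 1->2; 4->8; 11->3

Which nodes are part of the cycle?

1, 2, 6, 10, 11

DFS with gray/black marking from 6:
6 gray
  10 gray
    5 gray
    5 black
    1 gray
      2 gray
        11 gray
          7 gray
          7 black
          9 gray
          9 black
          3 gray
          3 black
          11→6: 6 is gray → back edge
Back edge closes the cycle 6 → 10 → 1 → 2 → 11 → 6; its vertices are {1, 2, 6, 10, 11}.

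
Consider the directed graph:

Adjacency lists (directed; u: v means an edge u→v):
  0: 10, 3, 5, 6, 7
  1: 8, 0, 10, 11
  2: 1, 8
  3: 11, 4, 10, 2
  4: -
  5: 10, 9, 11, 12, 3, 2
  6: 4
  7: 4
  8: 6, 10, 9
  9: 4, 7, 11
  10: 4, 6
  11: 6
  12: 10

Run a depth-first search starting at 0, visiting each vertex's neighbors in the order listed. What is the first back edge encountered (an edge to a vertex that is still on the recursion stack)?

1->0

DFS from 0 (visiting each vertex's neighbors in the order listed); mark gray on enter, black on exit:
0 gray
  10 gray
    4 gray
    4 black
    6 gray
      6→4: 4 black — skip
    6 black
  10 black
  3 gray
    11 gray
      11→6: 6 black — skip
    11 black
    3→4: 4 black — skip
    3→10: 10 black — skip
    2 gray
      1 gray
        8 gray
          8→6: 6 black — skip
          8→10: 10 black — skip
          9 gray
            9→4: 4 black — skip
            7 gray
              7→4: 4 black — skip
            7 black
            9→11: 11 black — skip
          9 black
        8 black
        1→0: 0 is gray → back edge
First back edge: 1 → 0.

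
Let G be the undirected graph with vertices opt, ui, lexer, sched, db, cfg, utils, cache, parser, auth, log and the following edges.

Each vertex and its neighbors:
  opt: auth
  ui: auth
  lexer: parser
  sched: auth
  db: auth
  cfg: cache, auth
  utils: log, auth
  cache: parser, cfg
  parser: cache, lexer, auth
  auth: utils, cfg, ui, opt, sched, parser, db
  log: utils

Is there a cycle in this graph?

Yes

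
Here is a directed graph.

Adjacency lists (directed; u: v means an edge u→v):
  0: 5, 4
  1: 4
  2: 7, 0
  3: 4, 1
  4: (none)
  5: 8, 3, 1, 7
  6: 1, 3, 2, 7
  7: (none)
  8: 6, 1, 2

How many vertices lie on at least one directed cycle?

5

A vertex is on a directed cycle iff it belongs to a strongly connected component of size ≥ 2 (or has a self-loop).
The vertices on cycles are {0, 2, 5, 6, 8} — 5 in total.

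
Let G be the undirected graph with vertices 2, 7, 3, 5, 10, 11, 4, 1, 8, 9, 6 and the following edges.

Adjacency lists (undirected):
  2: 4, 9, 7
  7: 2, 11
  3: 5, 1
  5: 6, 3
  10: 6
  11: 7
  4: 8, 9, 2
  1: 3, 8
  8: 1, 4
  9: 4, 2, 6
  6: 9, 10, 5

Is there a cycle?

Yes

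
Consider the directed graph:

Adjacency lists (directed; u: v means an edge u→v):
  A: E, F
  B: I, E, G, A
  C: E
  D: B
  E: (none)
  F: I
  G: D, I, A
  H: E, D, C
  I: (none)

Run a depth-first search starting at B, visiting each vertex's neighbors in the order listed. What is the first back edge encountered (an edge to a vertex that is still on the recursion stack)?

DFS from B (visiting each vertex's neighbors in the order listed); mark gray on enter, black on exit:
B gray
  I gray
  I black
  E gray
  E black
  G gray
    D gray
      D→B: B is gray → back edge
First back edge: D → B.

D->B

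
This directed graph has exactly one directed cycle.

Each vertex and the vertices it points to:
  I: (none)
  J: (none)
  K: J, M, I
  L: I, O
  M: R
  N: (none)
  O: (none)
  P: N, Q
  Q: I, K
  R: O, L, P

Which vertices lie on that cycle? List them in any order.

K, M, P, Q, R

DFS with gray/black marking from P:
P gray
  N gray
  N black
  Q gray
    I gray
    I black
    K gray
      J gray
      J black
      M gray
        R gray
          O gray
          O black
          L gray
            L→I: I black — skip
            L→O: O black — skip
          L black
          R→P: P is gray → back edge
Back edge closes the cycle P → Q → K → M → R → P; its vertices are {K, M, P, Q, R}.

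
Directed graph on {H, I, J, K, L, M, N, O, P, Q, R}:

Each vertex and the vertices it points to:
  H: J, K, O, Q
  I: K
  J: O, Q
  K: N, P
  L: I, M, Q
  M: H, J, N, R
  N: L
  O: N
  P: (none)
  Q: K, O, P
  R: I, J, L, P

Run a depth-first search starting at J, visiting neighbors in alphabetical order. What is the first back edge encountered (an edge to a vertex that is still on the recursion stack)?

DFS from J (visiting neighbors in alphabetical order); mark gray on enter, black on exit:
J gray
  O gray
    N gray
      L gray
        I gray
          K gray
            K→N: N is gray → back edge
First back edge: K → N.

K->N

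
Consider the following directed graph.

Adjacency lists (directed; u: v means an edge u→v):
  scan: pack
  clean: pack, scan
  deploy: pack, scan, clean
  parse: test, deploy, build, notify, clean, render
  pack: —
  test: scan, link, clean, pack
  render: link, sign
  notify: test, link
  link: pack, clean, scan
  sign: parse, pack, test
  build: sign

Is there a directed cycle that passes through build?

build is on a cycle iff build can reach itself via ≥1 edge.
build → sign → parse → build — yes.

Yes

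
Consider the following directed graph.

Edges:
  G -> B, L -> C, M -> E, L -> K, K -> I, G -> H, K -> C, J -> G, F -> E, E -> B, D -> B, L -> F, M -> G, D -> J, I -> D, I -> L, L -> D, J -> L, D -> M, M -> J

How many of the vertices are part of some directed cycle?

6

A vertex is on a directed cycle iff it belongs to a strongly connected component of size ≥ 2 (or has a self-loop).
The vertices on cycles are {D, I, J, K, L, M} — 6 in total.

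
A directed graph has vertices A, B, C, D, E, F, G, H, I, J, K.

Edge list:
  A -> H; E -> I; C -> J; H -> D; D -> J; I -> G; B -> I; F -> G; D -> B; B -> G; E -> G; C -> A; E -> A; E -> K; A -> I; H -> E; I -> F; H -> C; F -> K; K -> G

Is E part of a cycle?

Yes

E is on a cycle iff E can reach itself via ≥1 edge.
E → A → H → E — yes.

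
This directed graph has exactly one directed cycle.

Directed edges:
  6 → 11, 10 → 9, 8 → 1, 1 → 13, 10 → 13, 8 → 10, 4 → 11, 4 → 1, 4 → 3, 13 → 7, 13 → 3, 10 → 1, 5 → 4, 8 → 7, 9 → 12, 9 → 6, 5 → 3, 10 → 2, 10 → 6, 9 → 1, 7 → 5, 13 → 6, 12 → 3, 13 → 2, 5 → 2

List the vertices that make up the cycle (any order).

1, 4, 5, 7, 13

DFS with gray/black marking from 13:
13 gray
  3 gray
  3 black
  6 gray
    11 gray
    11 black
  6 black
  2 gray
  2 black
  7 gray
    5 gray
      5→3: 3 black — skip
      5→2: 2 black — skip
      4 gray
        4→11: 11 black — skip
        1 gray
          1→13: 13 is gray → back edge
Back edge closes the cycle 13 → 7 → 5 → 4 → 1 → 13; its vertices are {1, 4, 5, 7, 13}.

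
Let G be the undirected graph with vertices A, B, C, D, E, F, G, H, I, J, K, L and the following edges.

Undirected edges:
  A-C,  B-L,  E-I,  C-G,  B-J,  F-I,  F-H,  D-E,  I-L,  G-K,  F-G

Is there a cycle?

DFS, tracking each vertex's parent; an edge to a visited non-parent vertex closes a cycle.
Start from B:
visit B (parent –)
  visit J (parent B)
    J–B: parent, skip
  visit L (parent B)
    L–B: parent, skip
    visit I (parent L)
      visit E (parent I)
        visit D (parent E)
          D–E: parent, skip
        E–I: parent, skip
      visit F (parent I)
        visit G (parent F)
          visit C (parent G)
            visit A (parent C)
              A–C: parent, skip
            C–G: parent, skip
          visit K (parent G)
            K–G: parent, skip
          G–F: parent, skip
        F–I: parent, skip
        visit H (parent F)
          H–F: parent, skip
      I–L: parent, skip
No non-parent visited neighbor found — the graph is a forest.

No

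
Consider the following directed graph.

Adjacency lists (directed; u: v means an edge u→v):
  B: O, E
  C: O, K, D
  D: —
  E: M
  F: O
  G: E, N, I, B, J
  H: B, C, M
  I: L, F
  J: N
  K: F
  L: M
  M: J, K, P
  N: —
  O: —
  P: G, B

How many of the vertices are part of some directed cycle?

7

A vertex is on a directed cycle iff it belongs to a strongly connected component of size ≥ 2 (or has a self-loop).
The vertices on cycles are {B, E, G, I, L, M, P} — 7 in total.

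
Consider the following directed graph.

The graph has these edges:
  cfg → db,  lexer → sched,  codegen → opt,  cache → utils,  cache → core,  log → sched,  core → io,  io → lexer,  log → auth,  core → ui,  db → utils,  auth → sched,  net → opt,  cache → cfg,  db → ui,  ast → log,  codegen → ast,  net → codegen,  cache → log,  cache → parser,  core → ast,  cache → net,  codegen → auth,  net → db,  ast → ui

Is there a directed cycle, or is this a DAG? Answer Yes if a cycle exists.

No

DFS with white/gray/black marking, starting from utils:
utils gray
utils black
log gray
  sched gray
  sched black
  auth gray
    auth→sched: sched black — skip
  auth black
log black
core gray
  ui gray
  ui black
  io gray
    lexer gray
      lexer→sched: sched black — skip
    lexer black
  io black
  ast gray
    ast→log: log black — skip
    ast→ui: ui black — skip
  ast black
core black
codegen gray
  codegen→ast: ast black — skip
  codegen→auth: auth black — skip
  opt gray
  opt black
codegen black
parser gray
parser black
cache gray
  cfg gray
    db gray
      db→ui: ui black — skip
      db→utils: utils black — skip
    db black
  cfg black
  cache→utils: utils black — skip
  net gray
    net→db: db black — skip
    net→codegen: codegen black — skip
    net→opt: opt black — skip
  net black
  cache→parser: parser black — skip
  cache→log: log black — skip
  cache→core: core black — skip
cache black
Every edge goes to a white or black vertex — no back edge, so the graph is acyclic.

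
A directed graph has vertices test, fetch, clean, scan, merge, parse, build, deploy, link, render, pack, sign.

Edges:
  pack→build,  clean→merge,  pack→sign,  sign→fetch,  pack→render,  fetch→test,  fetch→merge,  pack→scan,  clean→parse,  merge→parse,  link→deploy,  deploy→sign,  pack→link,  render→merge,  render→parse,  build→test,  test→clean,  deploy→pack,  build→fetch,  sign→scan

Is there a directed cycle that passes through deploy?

Yes

deploy is on a cycle iff deploy can reach itself via ≥1 edge.
deploy → pack → link → deploy — yes.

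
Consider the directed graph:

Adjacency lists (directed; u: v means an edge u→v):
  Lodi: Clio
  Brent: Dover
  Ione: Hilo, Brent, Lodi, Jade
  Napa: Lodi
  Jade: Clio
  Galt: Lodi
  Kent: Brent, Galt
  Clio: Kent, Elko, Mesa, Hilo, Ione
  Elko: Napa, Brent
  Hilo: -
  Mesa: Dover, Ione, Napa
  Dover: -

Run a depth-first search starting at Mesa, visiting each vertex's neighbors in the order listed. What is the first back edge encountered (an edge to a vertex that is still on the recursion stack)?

Galt->Lodi

DFS from Mesa (visiting each vertex's neighbors in the order listed); mark gray on enter, black on exit:
Mesa gray
  Dover gray
  Dover black
  Ione gray
    Hilo gray
    Hilo black
    Brent gray
      Brent→Dover: Dover black — skip
    Brent black
    Lodi gray
      Clio gray
        Kent gray
          Kent→Brent: Brent black — skip
          Galt gray
            Galt→Lodi: Lodi is gray → back edge
First back edge: Galt → Lodi.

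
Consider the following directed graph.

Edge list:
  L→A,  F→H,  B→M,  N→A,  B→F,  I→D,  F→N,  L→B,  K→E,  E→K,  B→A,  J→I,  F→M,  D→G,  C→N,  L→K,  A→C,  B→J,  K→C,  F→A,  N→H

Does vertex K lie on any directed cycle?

Yes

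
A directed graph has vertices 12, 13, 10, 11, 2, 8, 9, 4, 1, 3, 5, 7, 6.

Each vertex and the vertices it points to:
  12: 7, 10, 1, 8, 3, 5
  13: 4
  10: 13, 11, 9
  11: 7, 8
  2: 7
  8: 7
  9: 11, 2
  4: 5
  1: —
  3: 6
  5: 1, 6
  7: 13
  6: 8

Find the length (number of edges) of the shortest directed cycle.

For each vertex v, BFS finds the shortest path from v back to v.
The shortest such closed walk is 13 → 4 → 5 → 6 → 8 → 7 → 13, length 6.

6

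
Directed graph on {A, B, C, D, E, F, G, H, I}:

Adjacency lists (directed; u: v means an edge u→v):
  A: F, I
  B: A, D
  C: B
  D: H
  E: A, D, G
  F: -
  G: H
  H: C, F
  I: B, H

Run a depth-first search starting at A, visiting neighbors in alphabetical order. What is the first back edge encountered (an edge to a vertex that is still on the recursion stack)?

DFS from A (visiting neighbors in alphabetical order); mark gray on enter, black on exit:
A gray
  F gray
  F black
  I gray
    B gray
      B→A: A is gray → back edge
First back edge: B → A.

B->A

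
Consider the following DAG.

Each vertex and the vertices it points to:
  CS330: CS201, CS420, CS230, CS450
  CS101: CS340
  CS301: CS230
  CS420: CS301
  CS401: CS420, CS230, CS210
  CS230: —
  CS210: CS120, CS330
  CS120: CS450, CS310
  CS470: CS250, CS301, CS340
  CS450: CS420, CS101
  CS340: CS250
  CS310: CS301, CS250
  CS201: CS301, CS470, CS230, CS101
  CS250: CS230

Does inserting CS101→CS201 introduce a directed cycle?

Adding CS101→CS201 creates a cycle iff CS201 can already reach CS101.
Path from CS201: CS201 → CS101.
So CS201 → … → CS101 → CS201 is a cycle.

Yes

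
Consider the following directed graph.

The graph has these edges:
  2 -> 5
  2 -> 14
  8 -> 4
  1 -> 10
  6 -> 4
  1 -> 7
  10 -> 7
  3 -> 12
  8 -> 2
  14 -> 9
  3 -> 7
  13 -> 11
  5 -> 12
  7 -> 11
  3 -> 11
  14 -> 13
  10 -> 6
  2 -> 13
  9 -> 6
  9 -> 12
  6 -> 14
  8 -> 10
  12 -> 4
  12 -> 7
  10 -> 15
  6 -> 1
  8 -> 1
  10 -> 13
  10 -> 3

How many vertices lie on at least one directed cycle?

5

A vertex is on a directed cycle iff it belongs to a strongly connected component of size ≥ 2 (or has a self-loop).
The vertices on cycles are {1, 6, 9, 10, 14} — 5 in total.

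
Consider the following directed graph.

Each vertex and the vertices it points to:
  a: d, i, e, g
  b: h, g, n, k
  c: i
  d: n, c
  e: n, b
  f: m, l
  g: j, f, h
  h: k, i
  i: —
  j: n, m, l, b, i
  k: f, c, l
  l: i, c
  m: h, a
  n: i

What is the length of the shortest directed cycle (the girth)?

3

For each vertex v, BFS finds the shortest path from v back to v.
The shortest such closed walk is g → j → b → g, length 3.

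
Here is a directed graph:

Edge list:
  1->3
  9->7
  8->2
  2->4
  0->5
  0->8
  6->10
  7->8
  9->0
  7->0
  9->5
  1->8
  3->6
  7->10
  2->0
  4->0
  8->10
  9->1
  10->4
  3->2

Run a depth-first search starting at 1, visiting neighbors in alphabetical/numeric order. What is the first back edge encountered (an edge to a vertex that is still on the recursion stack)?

DFS from 1 (visiting neighbors in alphabetical/numeric order); mark gray on enter, black on exit:
1 gray
  3 gray
    2 gray
      0 gray
        5 gray
        5 black
        8 gray
          8→2: 2 is gray → back edge
First back edge: 8 → 2.

8→2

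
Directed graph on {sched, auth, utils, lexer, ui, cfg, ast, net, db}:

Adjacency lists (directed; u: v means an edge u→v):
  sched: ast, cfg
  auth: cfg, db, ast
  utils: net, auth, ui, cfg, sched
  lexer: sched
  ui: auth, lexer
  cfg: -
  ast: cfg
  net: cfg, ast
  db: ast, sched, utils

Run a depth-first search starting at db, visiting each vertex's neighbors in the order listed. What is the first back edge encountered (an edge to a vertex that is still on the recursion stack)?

auth->db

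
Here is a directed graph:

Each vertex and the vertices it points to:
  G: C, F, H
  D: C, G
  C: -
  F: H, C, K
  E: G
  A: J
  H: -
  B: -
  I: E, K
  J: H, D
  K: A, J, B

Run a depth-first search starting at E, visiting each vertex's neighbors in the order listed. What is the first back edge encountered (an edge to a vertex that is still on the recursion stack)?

DFS from E (visiting each vertex's neighbors in the order listed); mark gray on enter, black on exit:
E gray
  G gray
    C gray
    C black
    F gray
      H gray
      H black
      F→C: C black — skip
      K gray
        A gray
          J gray
            J→H: H black — skip
            D gray
              D→C: C black — skip
              D→G: G is gray → back edge
First back edge: D → G.

D→G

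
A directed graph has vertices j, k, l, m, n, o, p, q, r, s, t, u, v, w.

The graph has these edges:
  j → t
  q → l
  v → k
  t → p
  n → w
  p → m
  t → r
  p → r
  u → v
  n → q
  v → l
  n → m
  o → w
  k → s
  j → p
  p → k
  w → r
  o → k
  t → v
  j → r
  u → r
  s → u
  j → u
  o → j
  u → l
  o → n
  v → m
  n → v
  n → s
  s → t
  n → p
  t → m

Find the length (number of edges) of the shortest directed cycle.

4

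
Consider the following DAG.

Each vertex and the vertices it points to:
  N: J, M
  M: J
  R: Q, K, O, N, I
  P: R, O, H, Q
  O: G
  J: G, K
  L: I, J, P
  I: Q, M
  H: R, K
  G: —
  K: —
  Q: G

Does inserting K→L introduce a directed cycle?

Adding K→L creates a cycle iff L can already reach K.
Path from L: L → J → K.
So L → … → K → L is a cycle.

Yes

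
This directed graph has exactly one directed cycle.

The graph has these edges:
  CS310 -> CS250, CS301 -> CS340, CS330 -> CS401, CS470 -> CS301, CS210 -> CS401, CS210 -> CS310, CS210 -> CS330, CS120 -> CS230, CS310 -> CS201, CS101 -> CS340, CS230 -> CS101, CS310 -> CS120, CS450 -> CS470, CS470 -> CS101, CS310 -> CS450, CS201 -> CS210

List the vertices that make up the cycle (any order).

CS201, CS210, CS310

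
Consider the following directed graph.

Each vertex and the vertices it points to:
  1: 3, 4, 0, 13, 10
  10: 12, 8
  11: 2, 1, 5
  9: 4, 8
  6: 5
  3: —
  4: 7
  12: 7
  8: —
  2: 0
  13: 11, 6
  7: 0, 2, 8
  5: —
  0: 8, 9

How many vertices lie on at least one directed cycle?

8

A vertex is on a directed cycle iff it belongs to a strongly connected component of size ≥ 2 (or has a self-loop).
The vertices on cycles are {0, 1, 2, 4, 7, 9, 11, 13} — 8 in total.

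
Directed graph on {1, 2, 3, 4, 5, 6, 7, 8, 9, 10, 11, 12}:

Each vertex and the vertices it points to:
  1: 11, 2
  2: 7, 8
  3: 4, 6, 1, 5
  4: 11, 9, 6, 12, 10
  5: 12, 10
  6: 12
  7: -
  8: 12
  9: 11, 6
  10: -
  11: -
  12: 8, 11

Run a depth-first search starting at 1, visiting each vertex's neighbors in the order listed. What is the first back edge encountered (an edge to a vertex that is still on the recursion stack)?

12->8

DFS from 1 (visiting each vertex's neighbors in the order listed); mark gray on enter, black on exit:
1 gray
  11 gray
  11 black
  2 gray
    7 gray
    7 black
    8 gray
      12 gray
        12→8: 8 is gray → back edge
First back edge: 12 → 8.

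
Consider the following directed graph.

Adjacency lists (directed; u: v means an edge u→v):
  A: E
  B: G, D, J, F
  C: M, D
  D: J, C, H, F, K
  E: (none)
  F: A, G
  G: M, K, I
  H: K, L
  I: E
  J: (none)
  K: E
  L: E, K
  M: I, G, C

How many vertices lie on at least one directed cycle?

5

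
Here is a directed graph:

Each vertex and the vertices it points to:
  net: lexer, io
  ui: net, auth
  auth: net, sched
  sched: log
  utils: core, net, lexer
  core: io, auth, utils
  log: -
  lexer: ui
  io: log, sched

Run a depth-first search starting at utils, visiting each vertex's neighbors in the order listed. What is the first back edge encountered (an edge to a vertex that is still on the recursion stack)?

ui→net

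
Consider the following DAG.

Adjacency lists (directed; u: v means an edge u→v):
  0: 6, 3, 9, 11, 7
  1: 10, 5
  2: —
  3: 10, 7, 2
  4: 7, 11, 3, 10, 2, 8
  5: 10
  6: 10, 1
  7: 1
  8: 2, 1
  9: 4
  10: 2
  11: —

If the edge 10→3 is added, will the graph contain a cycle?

Yes

Adding 10→3 creates a cycle iff 3 can already reach 10.
Path from 3: 3 → 10.
So 3 → … → 10 → 3 is a cycle.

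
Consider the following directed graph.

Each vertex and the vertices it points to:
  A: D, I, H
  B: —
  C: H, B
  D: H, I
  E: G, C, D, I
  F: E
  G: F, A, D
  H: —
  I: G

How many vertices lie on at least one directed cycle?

6

A vertex is on a directed cycle iff it belongs to a strongly connected component of size ≥ 2 (or has a self-loop).
The vertices on cycles are {A, D, E, F, G, I} — 6 in total.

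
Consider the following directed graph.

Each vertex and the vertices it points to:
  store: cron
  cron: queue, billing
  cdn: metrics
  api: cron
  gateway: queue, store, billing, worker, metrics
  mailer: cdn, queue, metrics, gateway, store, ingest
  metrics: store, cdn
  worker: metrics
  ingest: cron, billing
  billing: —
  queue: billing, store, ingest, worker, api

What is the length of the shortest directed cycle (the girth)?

2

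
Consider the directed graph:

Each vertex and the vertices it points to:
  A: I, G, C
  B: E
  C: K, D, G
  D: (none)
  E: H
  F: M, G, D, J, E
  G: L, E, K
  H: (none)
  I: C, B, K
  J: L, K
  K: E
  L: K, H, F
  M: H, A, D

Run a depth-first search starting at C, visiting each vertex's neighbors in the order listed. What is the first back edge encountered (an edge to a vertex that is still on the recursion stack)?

I->C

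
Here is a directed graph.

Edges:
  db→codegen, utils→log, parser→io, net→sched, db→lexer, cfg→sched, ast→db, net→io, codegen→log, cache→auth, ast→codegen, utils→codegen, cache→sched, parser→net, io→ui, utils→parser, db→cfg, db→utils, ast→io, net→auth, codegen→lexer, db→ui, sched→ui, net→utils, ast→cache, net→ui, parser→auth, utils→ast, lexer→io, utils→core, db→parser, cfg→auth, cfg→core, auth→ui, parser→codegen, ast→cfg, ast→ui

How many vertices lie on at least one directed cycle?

5

A vertex is on a directed cycle iff it belongs to a strongly connected component of size ≥ 2 (or has a self-loop).
The vertices on cycles are {db, ast, net, utils, parser} — 5 in total.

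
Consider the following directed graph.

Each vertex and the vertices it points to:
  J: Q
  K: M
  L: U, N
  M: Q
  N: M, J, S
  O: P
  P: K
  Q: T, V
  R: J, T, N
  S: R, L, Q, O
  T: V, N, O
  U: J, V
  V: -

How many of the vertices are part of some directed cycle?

A vertex is on a directed cycle iff it belongs to a strongly connected component of size ≥ 2 (or has a self-loop).
The vertices on cycles are {J, K, L, M, N, O, P, Q, R, S, T, U} — 12 in total.

12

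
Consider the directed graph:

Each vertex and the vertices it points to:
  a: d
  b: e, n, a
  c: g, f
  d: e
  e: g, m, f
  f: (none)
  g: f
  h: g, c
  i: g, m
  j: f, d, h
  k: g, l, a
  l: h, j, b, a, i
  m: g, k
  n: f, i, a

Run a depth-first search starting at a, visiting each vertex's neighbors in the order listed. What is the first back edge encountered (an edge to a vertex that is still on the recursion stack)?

DFS from a (visiting each vertex's neighbors in the order listed); mark gray on enter, black on exit:
a gray
  d gray
    e gray
      g gray
        f gray
        f black
      g black
      m gray
        m→g: g black — skip
        k gray
          k→g: g black — skip
          l gray
            h gray
              h→g: g black — skip
              c gray
                c→g: g black — skip
                c→f: f black — skip
              c black
            h black
            j gray
              j→f: f black — skip
              j→d: d is gray → back edge
First back edge: j → d.

j→d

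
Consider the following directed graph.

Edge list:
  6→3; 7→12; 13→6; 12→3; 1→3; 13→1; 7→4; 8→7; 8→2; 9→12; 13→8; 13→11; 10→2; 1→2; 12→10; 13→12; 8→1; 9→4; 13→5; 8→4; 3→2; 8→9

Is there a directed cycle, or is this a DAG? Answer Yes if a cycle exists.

DFS with white/gray/black marking, starting from 4:
4 gray
4 black
1 gray
  2 gray
  2 black
  3 gray
    3→2: 2 black — skip
  3 black
1 black
5 gray
5 black
6 gray
  6→3: 3 black — skip
6 black
7 gray
  12 gray
    10 gray
      10→2: 2 black — skip
    10 black
    12→3: 3 black — skip
  12 black
  7→4: 4 black — skip
7 black
8 gray
  8→1: 1 black — skip
  8→2: 2 black — skip
  8→4: 4 black — skip
  9 gray
    9→12: 12 black — skip
    9→4: 4 black — skip
  9 black
  8→7: 7 black — skip
8 black
11 gray
11 black
13 gray
  13→5: 5 black — skip
  13→1: 1 black — skip
  13→12: 12 black — skip
  13→11: 11 black — skip
  13→6: 6 black — skip
  13→8: 8 black — skip
13 black
Every edge goes to a white or black vertex — no back edge, so the graph is acyclic.

No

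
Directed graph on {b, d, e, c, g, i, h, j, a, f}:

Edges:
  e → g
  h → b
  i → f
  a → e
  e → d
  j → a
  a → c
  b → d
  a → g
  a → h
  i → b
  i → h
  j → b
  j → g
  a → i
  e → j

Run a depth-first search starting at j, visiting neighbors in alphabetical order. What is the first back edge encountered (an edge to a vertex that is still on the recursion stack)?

DFS from j (visiting neighbors in alphabetical order); mark gray on enter, black on exit:
j gray
  a gray
    c gray
    c black
    e gray
      d gray
      d black
      g gray
      g black
      e→j: j is gray → back edge
First back edge: e → j.

e→j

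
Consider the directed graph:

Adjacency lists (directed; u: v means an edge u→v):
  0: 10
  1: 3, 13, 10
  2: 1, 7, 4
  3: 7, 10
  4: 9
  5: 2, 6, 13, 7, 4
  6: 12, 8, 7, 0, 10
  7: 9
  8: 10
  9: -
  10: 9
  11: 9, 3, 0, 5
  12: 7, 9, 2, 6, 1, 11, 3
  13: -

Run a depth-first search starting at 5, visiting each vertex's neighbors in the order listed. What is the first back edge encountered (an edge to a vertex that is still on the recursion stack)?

12->6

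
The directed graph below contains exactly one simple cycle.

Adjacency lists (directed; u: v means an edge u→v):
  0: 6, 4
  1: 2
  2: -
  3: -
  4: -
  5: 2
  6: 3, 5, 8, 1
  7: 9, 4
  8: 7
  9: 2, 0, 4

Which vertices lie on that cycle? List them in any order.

0, 6, 7, 8, 9

DFS with gray/black marking from 6:
6 gray
  3 gray
  3 black
  5 gray
    2 gray
    2 black
  5 black
  8 gray
    7 gray
      9 gray
        9→2: 2 black — skip
        0 gray
          0→6: 6 is gray → back edge
Back edge closes the cycle 6 → 8 → 7 → 9 → 0 → 6; its vertices are {0, 6, 7, 8, 9}.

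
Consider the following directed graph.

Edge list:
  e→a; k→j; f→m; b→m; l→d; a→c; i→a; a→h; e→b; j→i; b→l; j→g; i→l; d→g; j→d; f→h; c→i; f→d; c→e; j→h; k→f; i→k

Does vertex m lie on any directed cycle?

No

m lies on a cycle iff there is a path from m back to itself.
Exploring from m, it never reaches itself; equivalently, its strongly connected component is a singleton.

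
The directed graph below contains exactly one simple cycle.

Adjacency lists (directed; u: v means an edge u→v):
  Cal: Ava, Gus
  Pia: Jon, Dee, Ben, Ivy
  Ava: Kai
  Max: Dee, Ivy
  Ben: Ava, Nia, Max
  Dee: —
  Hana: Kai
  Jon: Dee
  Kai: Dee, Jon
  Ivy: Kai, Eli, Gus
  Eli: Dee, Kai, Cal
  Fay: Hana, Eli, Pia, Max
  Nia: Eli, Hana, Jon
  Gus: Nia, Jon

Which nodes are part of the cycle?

DFS with gray/black marking from Nia:
Nia gray
  Eli gray
    Dee gray
    Dee black
    Kai gray
      Kai→Dee: Dee black — skip
      Jon gray
        Jon→Dee: Dee black — skip
      Jon black
    Kai black
    Cal gray
      Ava gray
        Ava→Kai: Kai black — skip
      Ava black
      Gus gray
        Gus→Nia: Nia is gray → back edge
Back edge closes the cycle Nia → Eli → Cal → Gus → Nia; its vertices are {Cal, Eli, Gus, Nia}.

Cal, Eli, Gus, Nia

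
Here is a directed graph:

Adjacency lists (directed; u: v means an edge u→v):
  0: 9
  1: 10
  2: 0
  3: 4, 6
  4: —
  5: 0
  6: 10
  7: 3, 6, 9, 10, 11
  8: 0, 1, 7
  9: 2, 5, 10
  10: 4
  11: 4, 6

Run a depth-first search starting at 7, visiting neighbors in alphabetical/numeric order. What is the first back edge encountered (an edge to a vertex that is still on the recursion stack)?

DFS from 7 (visiting neighbors in alphabetical/numeric order); mark gray on enter, black on exit:
7 gray
  3 gray
    4 gray
    4 black
    6 gray
      10 gray
        10→4: 4 black — skip
      10 black
    6 black
  3 black
  7→6: 6 black — skip
  9 gray
    2 gray
      0 gray
        0→9: 9 is gray → back edge
First back edge: 0 → 9.

0->9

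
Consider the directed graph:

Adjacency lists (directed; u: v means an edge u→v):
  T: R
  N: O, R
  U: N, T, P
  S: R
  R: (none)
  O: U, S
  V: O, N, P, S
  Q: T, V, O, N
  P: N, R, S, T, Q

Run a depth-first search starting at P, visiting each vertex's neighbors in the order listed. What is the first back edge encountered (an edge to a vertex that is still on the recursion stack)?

DFS from P (visiting each vertex's neighbors in the order listed); mark gray on enter, black on exit:
P gray
  N gray
    O gray
      U gray
        U→N: N is gray → back edge
First back edge: U → N.

U→N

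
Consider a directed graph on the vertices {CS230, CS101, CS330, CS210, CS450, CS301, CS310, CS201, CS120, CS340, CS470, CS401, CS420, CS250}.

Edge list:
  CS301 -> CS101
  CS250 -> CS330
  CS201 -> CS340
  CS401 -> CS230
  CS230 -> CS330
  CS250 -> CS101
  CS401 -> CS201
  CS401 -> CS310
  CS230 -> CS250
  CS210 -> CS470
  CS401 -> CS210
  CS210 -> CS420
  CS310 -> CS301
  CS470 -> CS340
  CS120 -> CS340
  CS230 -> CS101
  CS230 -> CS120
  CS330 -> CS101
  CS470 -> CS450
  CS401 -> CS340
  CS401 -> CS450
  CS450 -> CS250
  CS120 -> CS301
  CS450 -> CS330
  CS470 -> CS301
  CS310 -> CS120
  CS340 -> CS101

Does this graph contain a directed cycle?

DFS with white/gray/black marking, starting from CS210:
CS210 gray
  CS470 gray
    CS340 gray
      CS101 gray
      CS101 black
    CS340 black
    CS450 gray
      CS330 gray
        CS330→CS101: CS101 black — skip
      CS330 black
      CS250 gray
        CS250→CS330: CS330 black — skip
        CS250→CS101: CS101 black — skip
      CS250 black
    CS450 black
    CS301 gray
      CS301→CS101: CS101 black — skip
    CS301 black
  CS470 black
  CS420 gray
  CS420 black
CS210 black
CS230 gray
  CS120 gray
    CS120→CS301: CS301 black — skip
    CS120→CS340: CS340 black — skip
  CS120 black
  CS230→CS101: CS101 black — skip
  CS230→CS330: CS330 black — skip
  CS230→CS250: CS250 black — skip
CS230 black
CS310 gray
  CS310→CS120: CS120 black — skip
  CS310→CS301: CS301 black — skip
CS310 black
CS201 gray
  CS201→CS340: CS340 black — skip
CS201 black
CS401 gray
  CS401→CS450: CS450 black — skip
  CS401→CS201: CS201 black — skip
  CS401→CS340: CS340 black — skip
  CS401→CS210: CS210 black — skip
  CS401→CS230: CS230 black — skip
  CS401→CS310: CS310 black — skip
CS401 black
Every edge goes to a white or black vertex — no back edge, so the graph is acyclic.

No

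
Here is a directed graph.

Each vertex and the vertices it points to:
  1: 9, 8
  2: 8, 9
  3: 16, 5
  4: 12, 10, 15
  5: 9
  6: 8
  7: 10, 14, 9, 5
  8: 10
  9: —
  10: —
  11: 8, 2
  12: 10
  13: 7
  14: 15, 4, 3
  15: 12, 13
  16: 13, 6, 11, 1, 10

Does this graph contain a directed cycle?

DFS with white/gray/black marking, starting from 13:
13 gray
  7 gray
    10 gray
    10 black
    14 gray
      15 gray
        12 gray
          12→10: 10 black — skip
        12 black
        15→13: 13 is gray → back edge
Back edge found, so a cycle exists: 13 → 7 → 14 → 15 → 13.

Yes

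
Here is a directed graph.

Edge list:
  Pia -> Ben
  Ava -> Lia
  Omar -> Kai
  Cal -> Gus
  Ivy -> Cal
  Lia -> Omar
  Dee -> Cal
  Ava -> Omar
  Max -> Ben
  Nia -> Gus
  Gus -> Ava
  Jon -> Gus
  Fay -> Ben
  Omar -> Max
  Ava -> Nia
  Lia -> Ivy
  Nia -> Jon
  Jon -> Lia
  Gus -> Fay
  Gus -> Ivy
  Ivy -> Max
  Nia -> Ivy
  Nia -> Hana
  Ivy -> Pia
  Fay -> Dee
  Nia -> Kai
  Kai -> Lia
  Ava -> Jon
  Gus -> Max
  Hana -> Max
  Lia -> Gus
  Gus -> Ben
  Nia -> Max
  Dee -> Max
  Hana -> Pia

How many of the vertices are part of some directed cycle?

11

A vertex is on a directed cycle iff it belongs to a strongly connected component of size ≥ 2 (or has a self-loop).
The vertices on cycles are {Ava, Cal, Dee, Fay, Gus, Ivy, Jon, Kai, Lia, Nia, Omar} — 11 in total.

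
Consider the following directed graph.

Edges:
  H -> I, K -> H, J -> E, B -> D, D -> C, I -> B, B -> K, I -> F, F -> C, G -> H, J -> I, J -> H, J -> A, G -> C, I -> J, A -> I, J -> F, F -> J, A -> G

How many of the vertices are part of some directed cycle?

8

A vertex is on a directed cycle iff it belongs to a strongly connected component of size ≥ 2 (or has a self-loop).
The vertices on cycles are {A, B, F, G, H, I, J, K} — 8 in total.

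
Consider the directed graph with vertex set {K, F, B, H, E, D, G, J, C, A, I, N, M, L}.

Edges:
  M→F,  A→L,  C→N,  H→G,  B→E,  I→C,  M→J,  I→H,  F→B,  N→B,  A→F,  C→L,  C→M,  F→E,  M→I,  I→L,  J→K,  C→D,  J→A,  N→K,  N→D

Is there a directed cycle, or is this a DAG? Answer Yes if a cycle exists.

DFS with white/gray/black marking, starting from C:
C gray
  L gray
  L black
  D gray
  D black
  M gray
    F gray
      B gray
        E gray
        E black
      B black
      F→E: E black — skip
    F black
    J gray
      A gray
        A→L: L black — skip
        A→F: F black — skip
      A black
      K gray
      K black
    J black
    I gray
      I→C: C is gray → back edge
Back edge found, so a cycle exists: C → M → I → C.

Yes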